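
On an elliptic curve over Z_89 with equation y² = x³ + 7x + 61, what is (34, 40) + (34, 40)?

(19, 72)

tangent at (34, 40): λ = (3·34² + 7)/(2·40) ≡ 4/80. 80⁻¹ ≡ 79 (mod 89), so λ ≡ 4·79 ≡ 49.
  x = λ² - 34 - 34 = 2401 - 68 ≡ 19; y = λ·(34 - 19) - 40 ≡ 72. → (19, 72)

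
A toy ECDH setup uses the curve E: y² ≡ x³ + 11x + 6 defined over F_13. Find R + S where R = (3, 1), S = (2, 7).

(3, 1) + (2, 7). λ = (7 - 1)/(2 - 3) ≡ 6/12 mod 13. 12⁻¹ ≡ 12 (mod 13), so λ ≡ 7.
  x = λ² - 3 - 2 = 49 - 5 ≡ 5; y = λ·(3 - 5) - 1 ≡ 11. → (5, 11)

(5, 11)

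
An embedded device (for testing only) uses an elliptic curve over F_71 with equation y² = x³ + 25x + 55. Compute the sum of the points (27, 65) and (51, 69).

(66, 35)

(27, 65) + (51, 69). λ = (69 - 65)/(51 - 27) ≡ 4/24 mod 71. 24⁻¹ ≡ 3 (mod 71), so λ ≡ 12.
  x = λ² - 27 - 51 = 144 - 78 ≡ 66; y = λ·(27 - 66) - 65 ≡ 35. → (66, 35)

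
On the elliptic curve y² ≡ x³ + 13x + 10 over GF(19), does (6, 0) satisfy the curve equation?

yes

y² = 0² ≡ 0; x³ + 13x + 10 = 304 ≡ 0 (mod 19). 0 = 0.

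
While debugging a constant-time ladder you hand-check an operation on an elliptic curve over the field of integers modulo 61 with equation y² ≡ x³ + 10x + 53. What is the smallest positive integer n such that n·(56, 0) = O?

2

2P: (56, 0) + (56, 0): same x and y₁ ≡ -y₂, so the sum is O.
2P = O, so the order is 2.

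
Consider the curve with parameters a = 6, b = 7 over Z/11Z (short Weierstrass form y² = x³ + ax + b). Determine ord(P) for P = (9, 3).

2P: tangent at (9, 3): λ = (3·9² + 6)/(2·3) ≡ 7/6. 6⁻¹ ≡ 2 (mod 11), so λ ≡ 7·2 ≡ 3.
  x = λ² - 9 - 9 = 9 - 18 ≡ 2; y = λ·(9 - 2) - 3 ≡ 7. → (2, 7)
3P: (2, 7) + (9, 3). λ = (3 - 7)/(9 - 2) ≡ 7/7 mod 11. 7⁻¹ ≡ 8 (mod 11) since 7·8 = 56 ≡ 1, so λ ≡ 1.
  x = λ² - 2 - 9 = 1 - 11 ≡ 1; y = λ·(2 - 1) - 7 ≡ 5. → (1, 5)
4P: (1, 5) + (9, 3). λ = (3 - 5)/(9 - 1) ≡ 9/8 mod 11. 8⁻¹ ≡ 7 (mod 11) since 8·7 = 56 ≡ 1, so λ ≡ 8.
  x = λ² - 1 - 9 = 64 - 10 ≡ 10; y = λ·(1 - 10) - 5 ≡ 0. → (10, 0)
5P: (10, 0) + (9, 3). λ = (3 - 0)/(9 - 10) ≡ 3/10 mod 11. 10⁻¹ ≡ 10 (mod 11) since 10·10 = 100 ≡ 1, so λ ≡ 8.
  x = λ² - 10 - 9 = 64 - 19 ≡ 1; y = λ·(10 - 1) - 0 ≡ 6. → (1, 6)
6P: (1, 6) + (9, 3). λ = (3 - 6)/(9 - 1) ≡ 8/8 mod 11. 8⁻¹ ≡ 7 (mod 11), so λ ≡ 1.
  x = λ² - 1 - 9 = 1 - 10 ≡ 2; y = λ·(1 - 2) - 6 ≡ 4. → (2, 4)
7P: (2, 4) + (9, 3). λ = (3 - 4)/(9 - 2) ≡ 10/7 mod 11. 7⁻¹ ≡ 8 (mod 11) since 7·8 = 56 ≡ 1, so λ ≡ 3.
  x = λ² - 2 - 9 = 9 - 11 ≡ 9; y = λ·(2 - 9) - 4 ≡ 8. → (9, 8)
8P: (9, 8) + (9, 3): same x and y₁ ≡ -y₂, so the sum is ∞.
8P = ∞, so the order is 8.

8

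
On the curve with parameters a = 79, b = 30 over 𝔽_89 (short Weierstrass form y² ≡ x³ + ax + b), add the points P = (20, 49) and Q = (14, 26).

(87, 65)

(20, 49) + (14, 26). λ = (26 - 49)/(14 - 20) ≡ 66/83 mod 89. 83⁻¹ ≡ 74 (mod 89), so λ ≡ 78.
  x = λ² - 20 - 14 = 6084 - 34 ≡ 87; y = λ·(20 - 87) - 49 ≡ 65. → (87, 65)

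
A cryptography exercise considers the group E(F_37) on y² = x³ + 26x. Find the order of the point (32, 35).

6

2P: tangent at (32, 35): λ = (3·32² + 26)/(2·35) ≡ 27/33. 33⁻¹ ≡ 9 (mod 37), so λ ≡ 27·9 ≡ 21.
  x = λ² - 32 - 32 = 441 - 64 ≡ 7; y = λ·(32 - 7) - 35 ≡ 9. → (7, 9)
3P: (7, 9) + (32, 35). λ = (35 - 9)/(32 - 7) ≡ 26/25 mod 37. 25⁻¹ ≡ 3 (mod 37) since 25·3 = 75 ≡ 1, so λ ≡ 4.
  x = λ² - 7 - 32 = 16 - 39 ≡ 14; y = λ·(7 - 14) - 9 ≡ 0. → (14, 0)
4P: (14, 0) + (32, 35). λ = (35 - 0)/(32 - 14) ≡ 35/18 mod 37. 18⁻¹ ≡ 35 (mod 37) since 18·35 = 630 ≡ 1, so λ ≡ 4.
  x = λ² - 14 - 32 = 16 - 46 ≡ 7; y = λ·(14 - 7) - 0 ≡ 28. → (7, 28)
5P: (7, 28) + (32, 35). λ = (35 - 28)/(32 - 7) ≡ 7/25 mod 37. 25⁻¹ ≡ 3 (mod 37), so λ ≡ 21.
  x = λ² - 7 - 32 = 441 - 39 ≡ 32; y = λ·(7 - 32) - 28 ≡ 2. → (32, 2)
6P: (32, 2) + (32, 35): same x and y₁ ≡ -y₂, so the sum is the point at infinity.
6P = the point at infinity, so the order is 6.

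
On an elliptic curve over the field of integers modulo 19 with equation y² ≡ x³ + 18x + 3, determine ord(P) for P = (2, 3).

2P: tangent at (2, 3): λ = (3·2² + 18)/(2·3) ≡ 11/6. 6⁻¹ ≡ 16 (mod 19), so λ ≡ 11·16 ≡ 5.
  x = λ² - 2 - 2 = 25 - 4 ≡ 2; y = λ·(2 - 2) - 3 ≡ 16. → (2, 16)
3P: (2, 16) + (2, 3): same x and y₁ ≡ -y₂, so the sum is O.
3P = O, so the order is 3.

3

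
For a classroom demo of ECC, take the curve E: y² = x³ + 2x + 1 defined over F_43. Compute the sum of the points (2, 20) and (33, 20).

(2, 20) + (33, 20). λ = (20 - 20)/(33 - 2) ≡ 0/31 mod 43. 31⁻¹ ≡ 25 (mod 43), so λ ≡ 0.
  x = λ² - 2 - 33 = 0 - 35 ≡ 8; y = λ·(2 - 8) - 20 ≡ 23. → (8, 23)

(8, 23)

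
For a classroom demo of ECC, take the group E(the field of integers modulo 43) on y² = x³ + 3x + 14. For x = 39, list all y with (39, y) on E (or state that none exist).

x³ + 3x + 14 = 59450 ≡ 24 (mod 43).
Square roots of 24 mod 43: 14 and 29 (since 14² = 196 ≡ 24).

14, 29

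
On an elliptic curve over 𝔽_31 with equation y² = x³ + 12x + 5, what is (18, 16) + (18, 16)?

(28, 2)

tangent at (18, 16): λ = (3·18² + 12)/(2·16) ≡ 23/1. 1⁻¹ ≡ 1 (mod 31), so λ ≡ 23·1 ≡ 23.
  x = λ² - 18 - 18 = 529 - 36 ≡ 28; y = λ·(18 - 28) - 16 ≡ 2. → (28, 2)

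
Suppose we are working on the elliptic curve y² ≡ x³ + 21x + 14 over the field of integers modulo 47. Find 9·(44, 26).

(22, 28)

Write Q = (44, 26).
Double-and-add on 9 = (1001)₂. Start with Q = (44, 26) for the leading 1-bit.
double: tangent at (44, 26): λ = (3·44² + 21)/(2·26) ≡ 1/5. 5⁻¹ ≡ 19 (mod 47), so λ ≡ 1·19 ≡ 19.
  x = λ² - 44 - 44 = 361 - 88 ≡ 38; y = λ·(44 - 38) - 26 ≡ 41. → (38, 41)
double: tangent at (38, 41): λ = (3·38² + 21)/(2·41) ≡ 29/35. 35⁻¹ ≡ 43 (mod 47), so λ ≡ 29·43 ≡ 25.
  x = λ² - 38 - 38 = 625 - 76 ≡ 32; y = λ·(38 - 32) - 41 ≡ 15. → (32, 15)
double: tangent at (32, 15): λ = (3·32² + 21)/(2·15) ≡ 38/30. 30⁻¹ ≡ 11 (mod 47) since 30·11 = 330 ≡ 1, so λ ≡ 38·11 ≡ 42.
  x = λ² - 32 - 32 = 1764 - 64 ≡ 8; y = λ·(32 - 8) - 15 ≡ 6. → (8, 6)
add Q: (8, 6) + (44, 26). λ = (26 - 6)/(44 - 8) ≡ 20/36 mod 47. 36⁻¹ ≡ 17 (mod 47) since 36·17 = 612 ≡ 1, so λ ≡ 11.
  x = λ² - 8 - 44 = 121 - 52 ≡ 22; y = λ·(8 - 22) - 6 ≡ 28. → (22, 28)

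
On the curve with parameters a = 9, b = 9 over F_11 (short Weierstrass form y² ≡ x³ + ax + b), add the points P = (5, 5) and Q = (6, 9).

(5, 5) + (6, 9). λ = (9 - 5)/(6 - 5) ≡ 4/1 mod 11. 1⁻¹ ≡ 1 (mod 11), so λ ≡ 4.
  x = λ² - 5 - 6 = 16 - 11 ≡ 5; y = λ·(5 - 5) - 5 ≡ 6. → (5, 6)

(5, 6)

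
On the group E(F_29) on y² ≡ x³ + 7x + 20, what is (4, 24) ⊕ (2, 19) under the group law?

(22, 18)

(4, 24) + (2, 19). λ = (19 - 24)/(2 - 4) ≡ 24/27 mod 29. 27⁻¹ ≡ 14 (mod 29) since 27·14 = 378 ≡ 1, so λ ≡ 17.
  x = λ² - 4 - 2 = 289 - 6 ≡ 22; y = λ·(4 - 22) - 24 ≡ 18. → (22, 18)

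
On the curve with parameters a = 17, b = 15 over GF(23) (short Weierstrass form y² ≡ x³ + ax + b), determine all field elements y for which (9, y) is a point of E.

0

x³ + 17x + 15 = 897 ≡ 0 (mod 23).
Only y = 0 satisfies y² ≡ 0.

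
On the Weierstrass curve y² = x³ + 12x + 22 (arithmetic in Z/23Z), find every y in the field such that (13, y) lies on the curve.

x³ + 12x + 22 = 2375 ≡ 6 (mod 23).
Square roots of 6 mod 23: 11 and 12 (since 11² = 121 ≡ 6).

11, 12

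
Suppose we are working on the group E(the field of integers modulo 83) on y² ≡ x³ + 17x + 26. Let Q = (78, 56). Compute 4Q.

(78, 27)

Repeated addition: build up to 4Q.
2Q: tangent at (78, 56): λ = (3·78² + 17)/(2·56) ≡ 9/29. 29⁻¹ ≡ 63 (mod 83), so λ ≡ 9·63 ≡ 69.
  x = λ² - 78 - 78 = 4761 - 156 ≡ 40; y = λ·(78 - 40) - 56 ≡ 76. → (40, 76)
3Q: (40, 76) + (78, 56). λ = (56 - 76)/(78 - 40) ≡ 63/38 mod 83. 38⁻¹ ≡ 59 (mod 83) since 38·59 = 2242 ≡ 1, so λ ≡ 65.
  x = λ² - 40 - 78 = 4225 - 118 ≡ 40; y = λ·(40 - 40) - 76 ≡ 7. → (40, 7)
4Q: (40, 7) + (78, 56). λ = (56 - 7)/(78 - 40) ≡ 49/38 mod 83. 38⁻¹ ≡ 59 (mod 83) since 38·59 = 2242 ≡ 1, so λ ≡ 69.
  x = λ² - 40 - 78 = 4761 - 118 ≡ 78; y = λ·(40 - 78) - 7 ≡ 27. → (78, 27)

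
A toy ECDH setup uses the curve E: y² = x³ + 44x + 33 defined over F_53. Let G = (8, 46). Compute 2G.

tangent at (8, 46): λ = (3·8² + 44)/(2·46) ≡ 24/39. 39⁻¹ ≡ 34 (mod 53) since 39·34 = 1326 ≡ 1, so λ ≡ 24·34 ≡ 21.
  x = λ² - 8 - 8 = 441 - 16 ≡ 1; y = λ·(8 - 1) - 46 ≡ 48. → (1, 48)

(1, 48)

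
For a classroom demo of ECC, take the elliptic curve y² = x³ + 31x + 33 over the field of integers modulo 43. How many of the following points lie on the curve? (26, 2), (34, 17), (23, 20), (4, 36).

2

(26, 2): 2² ≡ 4, rhs ≡ 11 → off.
(34, 17): 17² ≡ 31, rhs ≡ 14 → off.
(23, 20): 20² ≡ 13, rhs ≡ 13 → on.
(4, 36): 36² ≡ 6, rhs ≡ 6 → on.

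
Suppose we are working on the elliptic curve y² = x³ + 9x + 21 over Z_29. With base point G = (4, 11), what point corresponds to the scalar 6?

(14, 22)

Double-and-add on 6 = (110)₂. Start with G = (4, 11) for the leading 1-bit.
double: tangent at (4, 11): λ = (3·4² + 9)/(2·11) ≡ 28/22. 22⁻¹ ≡ 4 (mod 29), so λ ≡ 28·4 ≡ 25.
  x = λ² - 4 - 4 = 625 - 8 ≡ 8; y = λ·(4 - 8) - 11 ≡ 5. → (8, 5)
add G: (8, 5) + (4, 11). λ = (11 - 5)/(4 - 8) ≡ 6/25 mod 29. 25⁻¹ ≡ 7 (mod 29) since 25·7 = 175 ≡ 1, so λ ≡ 13.
  x = λ² - 8 - 4 = 169 - 12 ≡ 12; y = λ·(8 - 12) - 5 ≡ 1. → (12, 1)
double: tangent at (12, 1): λ = (3·12² + 9)/(2·1) ≡ 6/2. 2⁻¹ ≡ 15 (mod 29) since 2·15 = 30 ≡ 1, so λ ≡ 6·15 ≡ 3.
  x = λ² - 12 - 12 = 9 - 24 ≡ 14; y = λ·(12 - 14) - 1 ≡ 22. → (14, 22)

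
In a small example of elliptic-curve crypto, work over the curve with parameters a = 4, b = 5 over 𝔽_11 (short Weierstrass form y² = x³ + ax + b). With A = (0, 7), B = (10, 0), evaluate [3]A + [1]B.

(6, 5)

First 3A:
Repeated addition: build up to 3A.
2A: tangent at (0, 7): λ = (3·0² + 4)/(2·7) ≡ 4/3. 3⁻¹ ≡ 4 (mod 11), so λ ≡ 4·4 ≡ 5.
  x = λ² - 0 - 0 = 25 - 0 ≡ 3; y = λ·(0 - 3) - 7 ≡ 0. → (3, 0)
3A: (3, 0) + (0, 7). λ = (7 - 0)/(0 - 3) ≡ 7/8 mod 11. 8⁻¹ ≡ 7 (mod 11), so λ ≡ 5.
  x = λ² - 3 - 0 = 25 - 3 ≡ 0; y = λ·(3 - 0) - 0 ≡ 4. → (0, 4)
3A = (0, 4).
Finally 3A + B:
(0, 4) + (10, 0). λ = (0 - 4)/(10 - 0) ≡ 7/10 mod 11. 10⁻¹ ≡ 10 (mod 11), so λ ≡ 4.
  x = λ² - 0 - 10 = 16 - 10 ≡ 6; y = λ·(0 - 6) - 4 ≡ 5. → (6, 5)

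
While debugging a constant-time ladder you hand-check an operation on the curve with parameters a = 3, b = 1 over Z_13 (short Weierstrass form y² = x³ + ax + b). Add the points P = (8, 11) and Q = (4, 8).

(8, 11) + (4, 8). λ = (8 - 11)/(4 - 8) ≡ 10/9 mod 13. 9⁻¹ ≡ 3 (mod 13) since 9·3 = 27 ≡ 1, so λ ≡ 4.
  x = λ² - 8 - 4 = 16 - 12 ≡ 4; y = λ·(8 - 4) - 11 ≡ 5. → (4, 5)

(4, 5)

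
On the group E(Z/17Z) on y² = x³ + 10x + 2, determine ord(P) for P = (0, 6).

2P: tangent at (0, 6): λ = (3·0² + 10)/(2·6) ≡ 10/12. 12⁻¹ ≡ 10 (mod 17) since 12·10 = 120 ≡ 1, so λ ≡ 10·10 ≡ 15.
  x = λ² - 0 - 0 = 225 - 0 ≡ 4; y = λ·(0 - 4) - 6 ≡ 2. → (4, 2)
3P: (4, 2) + (0, 6). λ = (6 - 2)/(0 - 4) ≡ 4/13 mod 17. 13⁻¹ ≡ 4 (mod 17) since 13·4 = 52 ≡ 1, so λ ≡ 16.
  x = λ² - 4 - 0 = 256 - 4 ≡ 14; y = λ·(4 - 14) - 2 ≡ 8. → (14, 8)
4P: (14, 8) + (0, 6). λ = (6 - 8)/(0 - 14) ≡ 15/3 mod 17. 3⁻¹ ≡ 6 (mod 17) since 3·6 = 18 ≡ 1, so λ ≡ 5.
  x = λ² - 14 - 0 = 25 - 14 ≡ 11; y = λ·(14 - 11) - 8 ≡ 7. → (11, 7)
5P: (11, 7) + (0, 6). λ = (6 - 7)/(0 - 11) ≡ 16/6 mod 17. 6⁻¹ ≡ 3 (mod 17), so λ ≡ 14.
  x = λ² - 11 - 0 = 196 - 11 ≡ 15; y = λ·(11 - 15) - 7 ≡ 5. → (15, 5)
6P: (15, 5) + (0, 6). λ = (6 - 5)/(0 - 15) ≡ 1/2 mod 17. 2⁻¹ ≡ 9 (mod 17) since 2·9 = 18 ≡ 1, so λ ≡ 9.
  x = λ² - 15 - 0 = 81 - 15 ≡ 15; y = λ·(15 - 15) - 5 ≡ 12. → (15, 12)
7P: (15, 12) + (0, 6). λ = (6 - 12)/(0 - 15) ≡ 11/2 mod 17. 2⁻¹ ≡ 9 (mod 17), so λ ≡ 14.
  x = λ² - 15 - 0 = 196 - 15 ≡ 11; y = λ·(15 - 11) - 12 ≡ 10. → (11, 10)
8P: (11, 10) + (0, 6). λ = (6 - 10)/(0 - 11) ≡ 13/6 mod 17. 6⁻¹ ≡ 3 (mod 17) since 6·3 = 18 ≡ 1, so λ ≡ 5.
  x = λ² - 11 - 0 = 25 - 11 ≡ 14; y = λ·(11 - 14) - 10 ≡ 9. → (14, 9)
9P: (14, 9) + (0, 6). λ = (6 - 9)/(0 - 14) ≡ 14/3 mod 17. 3⁻¹ ≡ 6 (mod 17), so λ ≡ 16.
  x = λ² - 14 - 0 = 256 - 14 ≡ 4; y = λ·(14 - 4) - 9 ≡ 15. → (4, 15)
10P: (4, 15) + (0, 6). λ = (6 - 15)/(0 - 4) ≡ 8/13 mod 17. 13⁻¹ ≡ 4 (mod 17) since 13·4 = 52 ≡ 1, so λ ≡ 15.
  x = λ² - 4 - 0 = 225 - 4 ≡ 0; y = λ·(4 - 0) - 15 ≡ 11. → (0, 11)
11P: (0, 11) + (0, 6): same x and y₁ ≡ -y₂, so the sum is O.
11P = O, so the order is 11.

11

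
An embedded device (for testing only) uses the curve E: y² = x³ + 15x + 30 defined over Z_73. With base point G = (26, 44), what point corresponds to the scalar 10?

(50, 1)

Repeated addition: build up to 10G.
2G: tangent at (26, 44): λ = (3·26² + 15)/(2·44) ≡ 72/15. 15⁻¹ ≡ 39 (mod 73), so λ ≡ 72·39 ≡ 34.
  x = λ² - 26 - 26 = 1156 - 52 ≡ 9; y = λ·(26 - 9) - 44 ≡ 23. → (9, 23)
3G: (9, 23) + (26, 44). λ = (44 - 23)/(26 - 9) ≡ 21/17 mod 73. 17⁻¹ ≡ 43 (mod 73) since 17·43 = 731 ≡ 1, so λ ≡ 27.
  x = λ² - 9 - 26 = 729 - 35 ≡ 37; y = λ·(9 - 37) - 23 ≡ 24. → (37, 24)
4G: (37, 24) + (26, 44). λ = (44 - 24)/(26 - 37) ≡ 20/62 mod 73. 62⁻¹ ≡ 53 (mod 73) since 62·53 = 3286 ≡ 1, so λ ≡ 38.
  x = λ² - 37 - 26 = 1444 - 63 ≡ 67; y = λ·(37 - 67) - 24 ≡ 4. → (67, 4)
5G: (67, 4) + (26, 44). λ = (44 - 4)/(26 - 67) ≡ 40/32 mod 73. 32⁻¹ ≡ 16 (mod 73), so λ ≡ 56.
  x = λ² - 67 - 26 = 3136 - 93 ≡ 50; y = λ·(67 - 50) - 4 ≡ 72. → (50, 72)
6G: (50, 72) + (26, 44). λ = (44 - 72)/(26 - 50) ≡ 45/49 mod 73. 49⁻¹ ≡ 3 (mod 73), so λ ≡ 62.
  x = λ² - 50 - 26 = 3844 - 76 ≡ 45; y = λ·(50 - 45) - 72 ≡ 19. → (45, 19)
7G: (45, 19) + (26, 44). λ = (44 - 19)/(26 - 45) ≡ 25/54 mod 73. 54⁻¹ ≡ 23 (mod 73), so λ ≡ 64.
  x = λ² - 45 - 26 = 4096 - 71 ≡ 10; y = λ·(45 - 10) - 19 ≡ 31. → (10, 31)
8G: (10, 31) + (26, 44). λ = (44 - 31)/(26 - 10) ≡ 13/16 mod 73. 16⁻¹ ≡ 32 (mod 73), so λ ≡ 51.
  x = λ² - 10 - 26 = 2601 - 36 ≡ 10; y = λ·(10 - 10) - 31 ≡ 42. → (10, 42)
9G: (10, 42) + (26, 44). λ = (44 - 42)/(26 - 10) ≡ 2/16 mod 73. 16⁻¹ ≡ 32 (mod 73) since 16·32 = 512 ≡ 1, so λ ≡ 64.
  x = λ² - 10 - 26 = 4096 - 36 ≡ 45; y = λ·(10 - 45) - 42 ≡ 54. → (45, 54)
10G: (45, 54) + (26, 44). λ = (44 - 54)/(26 - 45) ≡ 63/54 mod 73. 54⁻¹ ≡ 23 (mod 73), so λ ≡ 62.
  x = λ² - 45 - 26 = 3844 - 71 ≡ 50; y = λ·(45 - 50) - 54 ≡ 1. → (50, 1)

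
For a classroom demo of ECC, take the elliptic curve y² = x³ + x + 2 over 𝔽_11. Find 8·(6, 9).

O

Write Q = (6, 9).
Repeated addition: build up to 8Q.
2Q: tangent at (6, 9): λ = (3·6² + 1)/(2·9) ≡ 10/7. 7⁻¹ ≡ 8 (mod 11), so λ ≡ 10·8 ≡ 3.
  x = λ² - 6 - 6 = 9 - 12 ≡ 8; y = λ·(6 - 8) - 9 ≡ 7. → (8, 7)
3Q: (8, 7) + (6, 9). λ = (9 - 7)/(6 - 8) ≡ 2/9 mod 11. 9⁻¹ ≡ 5 (mod 11), so λ ≡ 10.
  x = λ² - 8 - 6 = 100 - 14 ≡ 9; y = λ·(8 - 9) - 7 ≡ 5. → (9, 5)
4Q: (9, 5) + (6, 9). λ = (9 - 5)/(6 - 9) ≡ 4/8 mod 11. 8⁻¹ ≡ 7 (mod 11) since 8·7 = 56 ≡ 1, so λ ≡ 6.
  x = λ² - 9 - 6 = 36 - 15 ≡ 10; y = λ·(9 - 10) - 5 ≡ 0. → (10, 0)
5Q: (10, 0) + (6, 9). λ = (9 - 0)/(6 - 10) ≡ 9/7 mod 11. 7⁻¹ ≡ 8 (mod 11), so λ ≡ 6.
  x = λ² - 10 - 6 = 36 - 16 ≡ 9; y = λ·(10 - 9) - 0 ≡ 6. → (9, 6)
6Q: (9, 6) + (6, 9). λ = (9 - 6)/(6 - 9) ≡ 3/8 mod 11. 8⁻¹ ≡ 7 (mod 11) since 8·7 = 56 ≡ 1, so λ ≡ 10.
  x = λ² - 9 - 6 = 100 - 15 ≡ 8; y = λ·(9 - 8) - 6 ≡ 4. → (8, 4)
7Q: (8, 4) + (6, 9). λ = (9 - 4)/(6 - 8) ≡ 5/9 mod 11. 9⁻¹ ≡ 5 (mod 11) since 9·5 = 45 ≡ 1, so λ ≡ 3.
  x = λ² - 8 - 6 = 9 - 14 ≡ 6; y = λ·(8 - 6) - 4 ≡ 2. → (6, 2)
8Q: (6, 2) + (6, 9): same x and y₁ ≡ -y₂, so the sum is the point at infinity.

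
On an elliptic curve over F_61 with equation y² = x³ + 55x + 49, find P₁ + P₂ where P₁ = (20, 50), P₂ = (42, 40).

(20, 50) + (42, 40). λ = (40 - 50)/(42 - 20) ≡ 51/22 mod 61. 22⁻¹ ≡ 25 (mod 61) since 22·25 = 550 ≡ 1, so λ ≡ 55.
  x = λ² - 20 - 42 = 3025 - 62 ≡ 35; y = λ·(20 - 35) - 50 ≡ 40. → (35, 40)

(35, 40)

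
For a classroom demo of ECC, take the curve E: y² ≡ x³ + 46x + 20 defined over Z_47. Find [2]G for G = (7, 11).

(18, 10)

tangent at (7, 11): λ = (3·7² + 46)/(2·11) ≡ 5/22. 22⁻¹ ≡ 15 (mod 47), so λ ≡ 5·15 ≡ 28.
  x = λ² - 7 - 7 = 784 - 14 ≡ 18; y = λ·(7 - 18) - 11 ≡ 10. → (18, 10)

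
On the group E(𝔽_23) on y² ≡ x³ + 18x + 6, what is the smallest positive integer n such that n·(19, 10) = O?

4

2P: tangent at (19, 10): λ = (3·19² + 18)/(2·10) ≡ 20/20. 20⁻¹ ≡ 15 (mod 23), so λ ≡ 20·15 ≡ 1.
  x = λ² - 19 - 19 = 1 - 38 ≡ 9; y = λ·(19 - 9) - 10 ≡ 0. → (9, 0)
3P: (9, 0) + (19, 10). λ = (10 - 0)/(19 - 9) ≡ 10/10 mod 23. 10⁻¹ ≡ 7 (mod 23) since 10·7 = 70 ≡ 1, so λ ≡ 1.
  x = λ² - 9 - 19 = 1 - 28 ≡ 19; y = λ·(9 - 19) - 0 ≡ 13. → (19, 13)
4P: (19, 13) + (19, 10): same x and y₁ ≡ -y₂, so the sum is O.
4P = O, so the order is 4.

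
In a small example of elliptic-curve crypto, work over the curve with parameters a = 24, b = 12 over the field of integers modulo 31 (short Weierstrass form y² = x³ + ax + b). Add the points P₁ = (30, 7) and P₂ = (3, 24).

(30, 7) + (3, 24). λ = (24 - 7)/(3 - 30) ≡ 17/4 mod 31. 4⁻¹ ≡ 8 (mod 31), so λ ≡ 12.
  x = λ² - 30 - 3 = 144 - 33 ≡ 18; y = λ·(30 - 18) - 7 ≡ 13. → (18, 13)

(18, 13)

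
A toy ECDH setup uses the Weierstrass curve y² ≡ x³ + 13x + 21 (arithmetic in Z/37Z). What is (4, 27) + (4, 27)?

tangent at (4, 27): λ = (3·4² + 13)/(2·27) ≡ 24/17. 17⁻¹ ≡ 24 (mod 37), so λ ≡ 24·24 ≡ 21.
  x = λ² - 4 - 4 = 441 - 8 ≡ 26; y = λ·(4 - 26) - 27 ≡ 29. → (26, 29)

(26, 29)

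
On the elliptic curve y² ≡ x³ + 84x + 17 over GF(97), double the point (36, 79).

(95, 61)

tangent at (36, 79): λ = (3·36² + 84)/(2·79) ≡ 92/61. 61⁻¹ ≡ 35 (mod 97), so λ ≡ 92·35 ≡ 19.
  x = λ² - 36 - 36 = 361 - 72 ≡ 95; y = λ·(36 - 95) - 79 ≡ 61. → (95, 61)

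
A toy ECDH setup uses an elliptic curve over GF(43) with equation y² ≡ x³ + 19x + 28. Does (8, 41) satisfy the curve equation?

y² = 41² ≡ 4; x³ + 19x + 28 = 692 ≡ 4 (mod 43). 4 = 4.

yes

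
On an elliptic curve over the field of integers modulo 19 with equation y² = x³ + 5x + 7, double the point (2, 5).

(12, 16)

tangent at (2, 5): λ = (3·2² + 5)/(2·5) ≡ 17/10. 10⁻¹ ≡ 2 (mod 19) since 10·2 = 20 ≡ 1, so λ ≡ 17·2 ≡ 15.
  x = λ² - 2 - 2 = 225 - 4 ≡ 12; y = λ·(2 - 12) - 5 ≡ 16. → (12, 16)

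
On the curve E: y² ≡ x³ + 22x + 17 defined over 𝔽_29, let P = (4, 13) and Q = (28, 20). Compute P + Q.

(4, 13) + (28, 20). λ = (20 - 13)/(28 - 4) ≡ 7/24 mod 29. 24⁻¹ ≡ 23 (mod 29) since 24·23 = 552 ≡ 1, so λ ≡ 16.
  x = λ² - 4 - 28 = 256 - 32 ≡ 21; y = λ·(4 - 21) - 13 ≡ 5. → (21, 5)

(21, 5)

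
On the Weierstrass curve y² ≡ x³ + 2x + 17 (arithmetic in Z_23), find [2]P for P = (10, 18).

(7, 11)

tangent at (10, 18): λ = (3·10² + 2)/(2·18) ≡ 3/13. 13⁻¹ ≡ 16 (mod 23) since 13·16 = 208 ≡ 1, so λ ≡ 3·16 ≡ 2.
  x = λ² - 10 - 10 = 4 - 20 ≡ 7; y = λ·(10 - 7) - 18 ≡ 11. → (7, 11)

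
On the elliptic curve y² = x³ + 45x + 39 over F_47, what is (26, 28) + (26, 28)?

tangent at (26, 28): λ = (3·26² + 45)/(2·28) ≡ 5/9. 9⁻¹ ≡ 21 (mod 47), so λ ≡ 5·21 ≡ 11.
  x = λ² - 26 - 26 = 121 - 52 ≡ 22; y = λ·(26 - 22) - 28 ≡ 16. → (22, 16)

(22, 16)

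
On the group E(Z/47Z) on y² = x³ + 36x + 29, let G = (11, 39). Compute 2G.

(39, 13)

tangent at (11, 39): λ = (3·11² + 36)/(2·39) ≡ 23/31. 31⁻¹ ≡ 44 (mod 47) since 31·44 = 1364 ≡ 1, so λ ≡ 23·44 ≡ 25.
  x = λ² - 11 - 11 = 625 - 22 ≡ 39; y = λ·(11 - 39) - 39 ≡ 13. → (39, 13)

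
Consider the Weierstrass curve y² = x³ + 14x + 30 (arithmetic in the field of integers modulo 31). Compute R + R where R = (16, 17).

(1, 18)

tangent at (16, 17): λ = (3·16² + 14)/(2·17) ≡ 7/3. 3⁻¹ ≡ 21 (mod 31) since 3·21 = 63 ≡ 1, so λ ≡ 7·21 ≡ 23.
  x = λ² - 16 - 16 = 529 - 32 ≡ 1; y = λ·(16 - 1) - 17 ≡ 18. → (1, 18)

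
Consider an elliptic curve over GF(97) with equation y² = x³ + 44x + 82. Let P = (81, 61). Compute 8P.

Repeated addition: build up to 8P.
2P: tangent at (81, 61): λ = (3·81² + 44)/(2·61) ≡ 36/25. 25⁻¹ ≡ 66 (mod 97) since 25·66 = 1650 ≡ 1, so λ ≡ 36·66 ≡ 48.
  x = λ² - 81 - 81 = 2304 - 162 ≡ 8; y = λ·(81 - 8) - 61 ≡ 48. → (8, 48)
3P: (8, 48) + (81, 61). λ = (61 - 48)/(81 - 8) ≡ 13/73 mod 97. 73⁻¹ ≡ 4 (mod 97), so λ ≡ 52.
  x = λ² - 8 - 81 = 2704 - 89 ≡ 93; y = λ·(8 - 93) - 48 ≡ 91. → (93, 91)
4P: (93, 91) + (81, 61). λ = (61 - 91)/(81 - 93) ≡ 67/85 mod 97. 85⁻¹ ≡ 8 (mod 97) since 85·8 = 680 ≡ 1, so λ ≡ 51.
  x = λ² - 93 - 81 = 2601 - 174 ≡ 2; y = λ·(93 - 2) - 91 ≡ 88. → (2, 88)
5P: (2, 88) + (81, 61). λ = (61 - 88)/(81 - 2) ≡ 70/79 mod 97. 79⁻¹ ≡ 70 (mod 97), so λ ≡ 50.
  x = λ² - 2 - 81 = 2500 - 83 ≡ 89; y = λ·(2 - 89) - 88 ≡ 24. → (89, 24)
6P: (89, 24) + (81, 61). λ = (61 - 24)/(81 - 89) ≡ 37/89 mod 97. 89⁻¹ ≡ 12 (mod 97) since 89·12 = 1068 ≡ 1, so λ ≡ 56.
  x = λ² - 89 - 81 = 3136 - 170 ≡ 56; y = λ·(89 - 56) - 24 ≡ 78. → (56, 78)
7P: (56, 78) + (81, 61). λ = (61 - 78)/(81 - 56) ≡ 80/25 mod 97. 25⁻¹ ≡ 66 (mod 97), so λ ≡ 42.
  x = λ² - 56 - 81 = 1764 - 137 ≡ 75; y = λ·(56 - 75) - 78 ≡ 94. → (75, 94)
8P: (75, 94) + (81, 61). λ = (61 - 94)/(81 - 75) ≡ 64/6 mod 97. 6⁻¹ ≡ 81 (mod 97), so λ ≡ 43.
  x = λ² - 75 - 81 = 1849 - 156 ≡ 44; y = λ·(75 - 44) - 94 ≡ 75. → (44, 75)

(44, 75)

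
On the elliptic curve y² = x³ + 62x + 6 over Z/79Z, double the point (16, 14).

tangent at (16, 14): λ = (3·16² + 62)/(2·14) ≡ 40/28. 28⁻¹ ≡ 48 (mod 79), so λ ≡ 40·48 ≡ 24.
  x = λ² - 16 - 16 = 576 - 32 ≡ 70; y = λ·(16 - 70) - 14 ≡ 33. → (70, 33)

(70, 33)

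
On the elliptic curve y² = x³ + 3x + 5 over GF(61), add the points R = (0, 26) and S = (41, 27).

(29, 9)

(0, 26) + (41, 27). λ = (27 - 26)/(41 - 0) ≡ 1/41 mod 61. 41⁻¹ ≡ 3 (mod 61), so λ ≡ 3.
  x = λ² - 0 - 41 = 9 - 41 ≡ 29; y = λ·(0 - 29) - 26 ≡ 9. → (29, 9)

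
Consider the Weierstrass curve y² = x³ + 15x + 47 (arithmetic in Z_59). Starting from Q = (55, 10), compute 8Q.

(44, 20)

Double-and-add on 8 = (1000)₂. Start with Q = (55, 10) for the leading 1-bit.
double: tangent at (55, 10): λ = (3·55² + 15)/(2·10) ≡ 4/20. 20⁻¹ ≡ 3 (mod 59), so λ ≡ 4·3 ≡ 12.
  x = λ² - 55 - 55 = 144 - 110 ≡ 34; y = λ·(55 - 34) - 10 ≡ 6. → (34, 6)
double: tangent at (34, 6): λ = (3·34² + 15)/(2·6) ≡ 2/12. 12⁻¹ ≡ 5 (mod 59) since 12·5 = 60 ≡ 1, so λ ≡ 2·5 ≡ 10.
  x = λ² - 34 - 34 = 100 - 68 ≡ 32; y = λ·(34 - 32) - 6 ≡ 14. → (32, 14)
double: tangent at (32, 14): λ = (3·32² + 15)/(2·14) ≡ 19/28. 28⁻¹ ≡ 19 (mod 59), so λ ≡ 19·19 ≡ 7.
  x = λ² - 32 - 32 = 49 - 64 ≡ 44; y = λ·(32 - 44) - 14 ≡ 20. → (44, 20)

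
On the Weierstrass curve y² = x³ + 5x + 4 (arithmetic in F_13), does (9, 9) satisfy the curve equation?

no

y² = 9² ≡ 3; x³ + 5x + 4 = 778 ≡ 11 (mod 13). 3 ≠ 11.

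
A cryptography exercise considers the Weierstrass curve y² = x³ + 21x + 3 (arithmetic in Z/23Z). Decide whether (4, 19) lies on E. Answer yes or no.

y² = 19² ≡ 16; x³ + 21x + 3 = 151 ≡ 13 (mod 23). 16 ≠ 13.

no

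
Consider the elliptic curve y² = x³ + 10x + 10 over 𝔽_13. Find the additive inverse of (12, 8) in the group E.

-(12, 8) = (12, -8 mod 13) = (12, 5).

(12, 5)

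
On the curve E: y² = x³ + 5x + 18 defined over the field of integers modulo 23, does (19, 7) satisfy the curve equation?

y² = 7² ≡ 3; x³ + 5x + 18 = 6972 ≡ 3 (mod 23). 3 = 3.

yes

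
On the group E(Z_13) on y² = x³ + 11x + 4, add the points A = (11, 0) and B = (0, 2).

(11, 0) + (0, 2). λ = (2 - 0)/(0 - 11) ≡ 2/2 mod 13. 2⁻¹ ≡ 7 (mod 13), so λ ≡ 1.
  x = λ² - 11 - 0 = 1 - 11 ≡ 3; y = λ·(11 - 3) - 0 ≡ 8. → (3, 8)

(3, 8)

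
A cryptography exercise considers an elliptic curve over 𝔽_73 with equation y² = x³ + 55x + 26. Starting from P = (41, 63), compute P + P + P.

O

Repeated addition: build up to 3P.
2P: tangent at (41, 63): λ = (3·41² + 55)/(2·63) ≡ 61/53. 53⁻¹ ≡ 62 (mod 73), so λ ≡ 61·62 ≡ 59.
  x = λ² - 41 - 41 = 3481 - 82 ≡ 41; y = λ·(41 - 41) - 63 ≡ 10. → (41, 10)
3P: (41, 10) + (41, 63): same x and y₁ ≡ -y₂, so the sum is 𝒪.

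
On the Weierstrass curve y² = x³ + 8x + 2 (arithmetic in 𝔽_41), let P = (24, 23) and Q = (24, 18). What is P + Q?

O

The two points share x = 24 and their y-coordinates satisfy 23 + 18 ≡ 0 (mod 41), so they are inverses. Their sum is the point at infinity.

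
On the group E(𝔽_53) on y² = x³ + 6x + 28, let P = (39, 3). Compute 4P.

(29, 23)

Repeated addition: build up to 4P.
2P: tangent at (39, 3): λ = (3·39² + 6)/(2·3) ≡ 11/6. 6⁻¹ ≡ 9 (mod 53) since 6·9 = 54 ≡ 1, so λ ≡ 11·9 ≡ 46.
  x = λ² - 39 - 39 = 2116 - 78 ≡ 24; y = λ·(39 - 24) - 3 ≡ 51. → (24, 51)
3P: (24, 51) + (39, 3). λ = (3 - 51)/(39 - 24) ≡ 5/15 mod 53. 15⁻¹ ≡ 46 (mod 53) since 15·46 = 690 ≡ 1, so λ ≡ 18.
  x = λ² - 24 - 39 = 324 - 63 ≡ 49; y = λ·(24 - 49) - 51 ≡ 29. → (49, 29)
4P: (49, 29) + (39, 3). λ = (3 - 29)/(39 - 49) ≡ 27/43 mod 53. 43⁻¹ ≡ 37 (mod 53), so λ ≡ 45.
  x = λ² - 49 - 39 = 2025 - 88 ≡ 29; y = λ·(49 - 29) - 29 ≡ 23. → (29, 23)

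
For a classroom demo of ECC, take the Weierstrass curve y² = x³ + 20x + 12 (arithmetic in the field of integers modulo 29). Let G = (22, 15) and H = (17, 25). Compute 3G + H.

(6, 0)

First 3G:
Repeated addition: build up to 3G.
2G: tangent at (22, 15): λ = (3·22² + 20)/(2·15) ≡ 22/1. 1⁻¹ ≡ 1 (mod 29) since 1·1 = 1 ≡ 1, so λ ≡ 22·1 ≡ 22.
  x = λ² - 22 - 22 = 484 - 44 ≡ 5; y = λ·(22 - 5) - 15 ≡ 11. → (5, 11)
3G: (5, 11) + (22, 15). λ = (15 - 11)/(22 - 5) ≡ 4/17 mod 29. 17⁻¹ ≡ 12 (mod 29) since 17·12 = 204 ≡ 1, so λ ≡ 19.
  x = λ² - 5 - 22 = 361 - 27 ≡ 15; y = λ·(5 - 15) - 11 ≡ 2. → (15, 2)
3G = (15, 2).
Finally 3G + H:
(15, 2) + (17, 25). λ = (25 - 2)/(17 - 15) ≡ 23/2 mod 29. 2⁻¹ ≡ 15 (mod 29) since 2·15 = 30 ≡ 1, so λ ≡ 26.
  x = λ² - 15 - 17 = 676 - 32 ≡ 6; y = λ·(15 - 6) - 2 ≡ 0. → (6, 0)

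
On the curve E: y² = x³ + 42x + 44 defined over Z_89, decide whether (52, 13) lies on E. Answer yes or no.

yes

y² = 13² ≡ 80; x³ + 42x + 44 = 142836 ≡ 80 (mod 89). 80 = 80.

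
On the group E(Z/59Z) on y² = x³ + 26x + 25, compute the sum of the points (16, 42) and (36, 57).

(26, 39)

(16, 42) + (36, 57). λ = (57 - 42)/(36 - 16) ≡ 15/20 mod 59. 20⁻¹ ≡ 3 (mod 59), so λ ≡ 45.
  x = λ² - 16 - 36 = 2025 - 52 ≡ 26; y = λ·(16 - 26) - 42 ≡ 39. → (26, 39)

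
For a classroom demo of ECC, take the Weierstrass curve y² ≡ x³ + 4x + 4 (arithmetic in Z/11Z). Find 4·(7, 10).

(8, 3)

Write G = (7, 10).
Double-and-add on 4 = (100)₂. Start with G = (7, 10) for the leading 1-bit.
double: tangent at (7, 10): λ = (3·7² + 4)/(2·10) ≡ 8/9. 9⁻¹ ≡ 5 (mod 11), so λ ≡ 8·5 ≡ 7.
  x = λ² - 7 - 7 = 49 - 14 ≡ 2; y = λ·(7 - 2) - 10 ≡ 3. → (2, 3)
double: tangent at (2, 3): λ = (3·2² + 4)/(2·3) ≡ 5/6. 6⁻¹ ≡ 2 (mod 11) since 6·2 = 12 ≡ 1, so λ ≡ 5·2 ≡ 10.
  x = λ² - 2 - 2 = 100 - 4 ≡ 8; y = λ·(2 - 8) - 3 ≡ 3. → (8, 3)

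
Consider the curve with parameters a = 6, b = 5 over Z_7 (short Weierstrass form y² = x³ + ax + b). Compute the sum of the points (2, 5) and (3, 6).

(2, 5) + (3, 6). λ = (6 - 5)/(3 - 2) ≡ 1/1 mod 7. 1⁻¹ ≡ 1 (mod 7) since 1·1 = 1 ≡ 1, so λ ≡ 1.
  x = λ² - 2 - 3 = 1 - 5 ≡ 3; y = λ·(2 - 3) - 5 ≡ 1. → (3, 1)

(3, 1)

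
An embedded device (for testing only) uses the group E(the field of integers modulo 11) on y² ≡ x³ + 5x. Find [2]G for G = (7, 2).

(0, 0)

tangent at (7, 2): λ = (3·7² + 5)/(2·2) ≡ 9/4. 4⁻¹ ≡ 3 (mod 11), so λ ≡ 9·3 ≡ 5.
  x = λ² - 7 - 7 = 25 - 14 ≡ 0; y = λ·(7 - 0) - 2 ≡ 0. → (0, 0)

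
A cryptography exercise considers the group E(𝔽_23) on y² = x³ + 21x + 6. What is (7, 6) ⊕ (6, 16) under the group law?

(7, 6) + (6, 16). λ = (16 - 6)/(6 - 7) ≡ 10/22 mod 23. 22⁻¹ ≡ 22 (mod 23), so λ ≡ 13.
  x = λ² - 7 - 6 = 169 - 13 ≡ 18; y = λ·(7 - 18) - 6 ≡ 12. → (18, 12)

(18, 12)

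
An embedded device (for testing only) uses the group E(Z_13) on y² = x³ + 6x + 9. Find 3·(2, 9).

(1, 4)

Write Q = (2, 9).
Repeated addition: build up to 3Q.
2Q: tangent at (2, 9): λ = (3·2² + 6)/(2·9) ≡ 5/5. 5⁻¹ ≡ 8 (mod 13) since 5·8 = 40 ≡ 1, so λ ≡ 5·8 ≡ 1.
  x = λ² - 2 - 2 = 1 - 4 ≡ 10; y = λ·(2 - 10) - 9 ≡ 9. → (10, 9)
3Q: (10, 9) + (2, 9). λ = (9 - 9)/(2 - 10) ≡ 0/5 mod 13. 5⁻¹ ≡ 8 (mod 13), so λ ≡ 0.
  x = λ² - 10 - 2 = 0 - 12 ≡ 1; y = λ·(10 - 1) - 9 ≡ 4. → (1, 4)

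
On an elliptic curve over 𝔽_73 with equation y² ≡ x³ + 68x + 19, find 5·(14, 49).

(7, 20)

Write Q = (14, 49).
Double-and-add on 5 = (101)₂. Start with Q = (14, 49) for the leading 1-bit.
double: tangent at (14, 49): λ = (3·14² + 68)/(2·49) ≡ 72/25. 25⁻¹ ≡ 38 (mod 73), so λ ≡ 72·38 ≡ 35.
  x = λ² - 14 - 14 = 1225 - 28 ≡ 29; y = λ·(14 - 29) - 49 ≡ 10. → (29, 10)
double: tangent at (29, 10): λ = (3·29² + 68)/(2·10) ≡ 36/20. 20⁻¹ ≡ 11 (mod 73) since 20·11 = 220 ≡ 1, so λ ≡ 36·11 ≡ 31.
  x = λ² - 29 - 29 = 961 - 58 ≡ 27; y = λ·(29 - 27) - 10 ≡ 52. → (27, 52)
add Q: (27, 52) + (14, 49). λ = (49 - 52)/(14 - 27) ≡ 70/60 mod 73. 60⁻¹ ≡ 28 (mod 73), so λ ≡ 62.
  x = λ² - 27 - 14 = 3844 - 41 ≡ 7; y = λ·(27 - 7) - 52 ≡ 20. → (7, 20)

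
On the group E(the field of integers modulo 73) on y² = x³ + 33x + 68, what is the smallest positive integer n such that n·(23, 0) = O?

2P: (23, 0) + (23, 0): same x and y₁ ≡ -y₂, so the sum is O.
2P = O, so the order is 2.

2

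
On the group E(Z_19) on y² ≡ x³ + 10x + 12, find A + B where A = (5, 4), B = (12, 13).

(18, 1)

(5, 4) + (12, 13). λ = (13 - 4)/(12 - 5) ≡ 9/7 mod 19. 7⁻¹ ≡ 11 (mod 19) since 7·11 = 77 ≡ 1, so λ ≡ 4.
  x = λ² - 5 - 12 = 16 - 17 ≡ 18; y = λ·(5 - 18) - 4 ≡ 1. → (18, 1)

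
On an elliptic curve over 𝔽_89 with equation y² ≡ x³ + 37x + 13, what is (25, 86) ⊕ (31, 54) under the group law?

(25, 86) + (31, 54). λ = (54 - 86)/(31 - 25) ≡ 57/6 mod 89. 6⁻¹ ≡ 15 (mod 89) since 6·15 = 90 ≡ 1, so λ ≡ 54.
  x = λ² - 25 - 31 = 2916 - 56 ≡ 12; y = λ·(25 - 12) - 86 ≡ 82. → (12, 82)

(12, 82)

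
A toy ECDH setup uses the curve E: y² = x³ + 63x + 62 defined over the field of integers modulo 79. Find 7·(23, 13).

Write G = (23, 13).
Double-and-add on 7 = (111)₂. Start with G = (23, 13) for the leading 1-bit.
double: tangent at (23, 13): λ = (3·23² + 63)/(2·13) ≡ 70/26. 26⁻¹ ≡ 76 (mod 79), so λ ≡ 70·76 ≡ 27.
  x = λ² - 23 - 23 = 729 - 46 ≡ 51; y = λ·(23 - 51) - 13 ≡ 21. → (51, 21)
add G: (51, 21) + (23, 13). λ = (13 - 21)/(23 - 51) ≡ 71/51 mod 79. 51⁻¹ ≡ 31 (mod 79), so λ ≡ 68.
  x = λ² - 51 - 23 = 4624 - 74 ≡ 47; y = λ·(51 - 47) - 21 ≡ 14. → (47, 14)
double: tangent at (47, 14): λ = (3·47² + 63)/(2·14) ≡ 54/28. 28⁻¹ ≡ 48 (mod 79) since 28·48 = 1344 ≡ 1, so λ ≡ 54·48 ≡ 64.
  x = λ² - 47 - 47 = 4096 - 94 ≡ 52; y = λ·(47 - 52) - 14 ≡ 61. → (52, 61)
add G: (52, 61) + (23, 13). λ = (13 - 61)/(23 - 52) ≡ 31/50 mod 79. 50⁻¹ ≡ 49 (mod 79), so λ ≡ 18.
  x = λ² - 52 - 23 = 324 - 75 ≡ 12; y = λ·(52 - 12) - 61 ≡ 27. → (12, 27)

(12, 27)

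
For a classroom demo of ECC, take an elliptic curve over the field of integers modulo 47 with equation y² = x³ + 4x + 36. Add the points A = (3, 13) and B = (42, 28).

(3, 13) + (42, 28). λ = (28 - 13)/(42 - 3) ≡ 15/39 mod 47. 39⁻¹ ≡ 41 (mod 47), so λ ≡ 4.
  x = λ² - 3 - 42 = 16 - 45 ≡ 18; y = λ·(3 - 18) - 13 ≡ 21. → (18, 21)

(18, 21)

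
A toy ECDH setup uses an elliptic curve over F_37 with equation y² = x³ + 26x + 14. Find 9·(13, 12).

Write P = (13, 12).
Repeated addition: build up to 9P.
2P: tangent at (13, 12): λ = (3·13² + 26)/(2·12) ≡ 15/24. 24⁻¹ ≡ 17 (mod 37), so λ ≡ 15·17 ≡ 33.
  x = λ² - 13 - 13 = 1089 - 26 ≡ 27; y = λ·(13 - 27) - 12 ≡ 7. → (27, 7)
3P: (27, 7) + (13, 12). λ = (12 - 7)/(13 - 27) ≡ 5/23 mod 37. 23⁻¹ ≡ 29 (mod 37), so λ ≡ 34.
  x = λ² - 27 - 13 = 1156 - 40 ≡ 6; y = λ·(27 - 6) - 7 ≡ 4. → (6, 4)
4P: (6, 4) + (13, 12). λ = (12 - 4)/(13 - 6) ≡ 8/7 mod 37. 7⁻¹ ≡ 16 (mod 37), so λ ≡ 17.
  x = λ² - 6 - 13 = 289 - 19 ≡ 11; y = λ·(6 - 11) - 4 ≡ 22. → (11, 22)
5P: (11, 22) + (13, 12). λ = (12 - 22)/(13 - 11) ≡ 27/2 mod 37. 2⁻¹ ≡ 19 (mod 37), so λ ≡ 32.
  x = λ² - 11 - 13 = 1024 - 24 ≡ 1; y = λ·(11 - 1) - 22 ≡ 2. → (1, 2)
6P: (1, 2) + (13, 12). λ = (12 - 2)/(13 - 1) ≡ 10/12 mod 37. 12⁻¹ ≡ 34 (mod 37) since 12·34 = 408 ≡ 1, so λ ≡ 7.
  x = λ² - 1 - 13 = 49 - 14 ≡ 35; y = λ·(1 - 35) - 2 ≡ 19. → (35, 19)
7P: (35, 19) + (13, 12). λ = (12 - 19)/(13 - 35) ≡ 30/15 mod 37. 15⁻¹ ≡ 5 (mod 37), so λ ≡ 2.
  x = λ² - 35 - 13 = 4 - 48 ≡ 30; y = λ·(35 - 30) - 19 ≡ 28. → (30, 28)
8P: (30, 28) + (13, 12). λ = (12 - 28)/(13 - 30) ≡ 21/20 mod 37. 20⁻¹ ≡ 13 (mod 37), so λ ≡ 14.
  x = λ² - 30 - 13 = 196 - 43 ≡ 5; y = λ·(30 - 5) - 28 ≡ 26. → (5, 26)
9P: (5, 26) + (13, 12). λ = (12 - 26)/(13 - 5) ≡ 23/8 mod 37. 8⁻¹ ≡ 14 (mod 37) since 8·14 = 112 ≡ 1, so λ ≡ 26.
  x = λ² - 5 - 13 = 676 - 18 ≡ 29; y = λ·(5 - 29) - 26 ≡ 16. → (29, 16)

(29, 16)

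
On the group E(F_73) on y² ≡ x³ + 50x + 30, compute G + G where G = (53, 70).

tangent at (53, 70): λ = (3·53² + 50)/(2·70) ≡ 9/67. 67⁻¹ ≡ 12 (mod 73), so λ ≡ 9·12 ≡ 35.
  x = λ² - 53 - 53 = 1225 - 106 ≡ 24; y = λ·(53 - 24) - 70 ≡ 69. → (24, 69)

(24, 69)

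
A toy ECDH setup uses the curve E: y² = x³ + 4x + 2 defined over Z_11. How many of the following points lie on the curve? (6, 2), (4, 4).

(6, 2): 2² ≡ 4, rhs ≡ 0 → off.
(4, 4): 4² ≡ 5, rhs ≡ 5 → on.

1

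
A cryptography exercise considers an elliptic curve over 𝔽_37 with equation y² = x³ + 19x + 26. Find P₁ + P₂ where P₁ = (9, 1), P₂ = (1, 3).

(34, 33)

(9, 1) + (1, 3). λ = (3 - 1)/(1 - 9) ≡ 2/29 mod 37. 29⁻¹ ≡ 23 (mod 37), so λ ≡ 9.
  x = λ² - 9 - 1 = 81 - 10 ≡ 34; y = λ·(9 - 34) - 1 ≡ 33. → (34, 33)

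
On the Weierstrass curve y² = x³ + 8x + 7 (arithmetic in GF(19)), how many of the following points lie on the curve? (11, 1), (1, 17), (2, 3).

(11, 1): 1² ≡ 1, rhs ≡ 1 → on.
(1, 17): 17² ≡ 4, rhs ≡ 16 → off.
(2, 3): 3² ≡ 9, rhs ≡ 12 → off.

1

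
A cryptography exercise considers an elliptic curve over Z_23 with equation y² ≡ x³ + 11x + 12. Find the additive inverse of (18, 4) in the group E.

(18, 19)

-(18, 4) = (18, -4 mod 23) = (18, 19).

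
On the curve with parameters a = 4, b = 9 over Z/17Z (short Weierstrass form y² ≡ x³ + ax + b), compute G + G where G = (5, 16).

(16, 2)

tangent at (5, 16): λ = (3·5² + 4)/(2·16) ≡ 11/15. 15⁻¹ ≡ 8 (mod 17), so λ ≡ 11·8 ≡ 3.
  x = λ² - 5 - 5 = 9 - 10 ≡ 16; y = λ·(5 - 16) - 16 ≡ 2. → (16, 2)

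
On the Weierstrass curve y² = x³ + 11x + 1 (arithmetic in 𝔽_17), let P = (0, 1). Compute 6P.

Double-and-add on 6 = (110)₂. Start with P = (0, 1) for the leading 1-bit.
double: tangent at (0, 1): λ = (3·0² + 11)/(2·1) ≡ 11/2. 2⁻¹ ≡ 9 (mod 17) since 2·9 = 18 ≡ 1, so λ ≡ 11·9 ≡ 14.
  x = λ² - 0 - 0 = 196 - 0 ≡ 9; y = λ·(0 - 9) - 1 ≡ 9. → (9, 9)
add P: (9, 9) + (0, 1). λ = (1 - 9)/(0 - 9) ≡ 9/8 mod 17. 8⁻¹ ≡ 15 (mod 17) since 8·15 = 120 ≡ 1, so λ ≡ 16.
  x = λ² - 9 - 0 = 256 - 9 ≡ 9; y = λ·(9 - 9) - 9 ≡ 8. → (9, 8)
double: tangent at (9, 8): λ = (3·9² + 11)/(2·8) ≡ 16/16. 16⁻¹ ≡ 16 (mod 17) since 16·16 = 256 ≡ 1, so λ ≡ 16·16 ≡ 1.
  x = λ² - 9 - 9 = 1 - 18 ≡ 0; y = λ·(9 - 0) - 8 ≡ 1. → (0, 1)

(0, 1)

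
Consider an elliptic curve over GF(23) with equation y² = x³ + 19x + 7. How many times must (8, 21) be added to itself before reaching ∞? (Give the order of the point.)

3

2P: tangent at (8, 21): λ = (3·8² + 19)/(2·21) ≡ 4/19. 19⁻¹ ≡ 17 (mod 23), so λ ≡ 4·17 ≡ 22.
  x = λ² - 8 - 8 = 484 - 16 ≡ 8; y = λ·(8 - 8) - 21 ≡ 2. → (8, 2)
3P: (8, 2) + (8, 21): same x and y₁ ≡ -y₂, so the sum is ∞.
3P = ∞, so the order is 3.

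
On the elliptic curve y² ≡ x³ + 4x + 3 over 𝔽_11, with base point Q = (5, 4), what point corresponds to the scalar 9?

(10, 3)

Double-and-add on 9 = (1001)₂. Start with Q = (5, 4) for the leading 1-bit.
double: tangent at (5, 4): λ = (3·5² + 4)/(2·4) ≡ 2/8. 8⁻¹ ≡ 7 (mod 11) since 8·7 = 56 ≡ 1, so λ ≡ 2·7 ≡ 3.
  x = λ² - 5 - 5 = 9 - 10 ≡ 10; y = λ·(5 - 10) - 4 ≡ 3. → (10, 3)
double: tangent at (10, 3): λ = (3·10² + 4)/(2·3) ≡ 7/6. 6⁻¹ ≡ 2 (mod 11) since 6·2 = 12 ≡ 1, so λ ≡ 7·2 ≡ 3.
  x = λ² - 10 - 10 = 9 - 20 ≡ 0; y = λ·(10 - 0) - 3 ≡ 5. → (0, 5)
double: tangent at (0, 5): λ = (3·0² + 4)/(2·5) ≡ 4/10. 10⁻¹ ≡ 10 (mod 11), so λ ≡ 4·10 ≡ 7.
  x = λ² - 0 - 0 = 49 - 0 ≡ 5; y = λ·(0 - 5) - 5 ≡ 4. → (5, 4)
add Q: tangent at (5, 4): λ = (3·5² + 4)/(2·4) ≡ 2/8. 8⁻¹ ≡ 7 (mod 11), so λ ≡ 2·7 ≡ 3.
  x = λ² - 5 - 5 = 9 - 10 ≡ 10; y = λ·(5 - 10) - 4 ≡ 3. → (10, 3)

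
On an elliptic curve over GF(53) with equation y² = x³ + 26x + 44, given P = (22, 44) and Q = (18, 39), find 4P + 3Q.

(22, 44)

First 4P:
Double-and-add on 4 = (100)₂. Start with P = (22, 44) for the leading 1-bit.
double: tangent at (22, 44): λ = (3·22² + 26)/(2·44) ≡ 47/35. 35⁻¹ ≡ 50 (mod 53), so λ ≡ 47·50 ≡ 18.
  x = λ² - 22 - 22 = 324 - 44 ≡ 15; y = λ·(22 - 15) - 44 ≡ 29. → (15, 29)
double: tangent at (15, 29): λ = (3·15² + 26)/(2·29) ≡ 12/5. 5⁻¹ ≡ 32 (mod 53), so λ ≡ 12·32 ≡ 13.
  x = λ² - 15 - 15 = 169 - 30 ≡ 33; y = λ·(15 - 33) - 29 ≡ 2. → (33, 2)
4P = (33, 2).
Next 3Q:
Repeated addition: build up to 3Q.
2Q: tangent at (18, 39): λ = (3·18² + 26)/(2·39) ≡ 44/25. 25⁻¹ ≡ 17 (mod 53), so λ ≡ 44·17 ≡ 6.
  x = λ² - 18 - 18 = 36 - 36 ≡ 0; y = λ·(18 - 0) - 39 ≡ 16. → (0, 16)
3Q: (0, 16) + (18, 39). λ = (39 - 16)/(18 - 0) ≡ 23/18 mod 53. 18⁻¹ ≡ 3 (mod 53), so λ ≡ 16.
  x = λ² - 0 - 18 = 256 - 18 ≡ 26; y = λ·(0 - 26) - 16 ≡ 45. → (26, 45)
3Q = (26, 45).
Finally 4P + 3Q:
(33, 2) + (26, 45). λ = (45 - 2)/(26 - 33) ≡ 43/46 mod 53. 46⁻¹ ≡ 15 (mod 53), so λ ≡ 9.
  x = λ² - 33 - 26 = 81 - 59 ≡ 22; y = λ·(33 - 22) - 2 ≡ 44. → (22, 44)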